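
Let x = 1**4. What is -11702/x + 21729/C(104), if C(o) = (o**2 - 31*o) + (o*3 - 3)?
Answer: -92435773/7901 ≈ -11699.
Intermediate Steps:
x = 1
C(o) = -3 + o**2 - 28*o (C(o) = (o**2 - 31*o) + (3*o - 3) = (o**2 - 31*o) + (-3 + 3*o) = -3 + o**2 - 28*o)
-11702/x + 21729/C(104) = -11702/1 + 21729/(-3 + 104**2 - 28*104) = -11702*1 + 21729/(-3 + 10816 - 2912) = -11702 + 21729/7901 = -92435773/7901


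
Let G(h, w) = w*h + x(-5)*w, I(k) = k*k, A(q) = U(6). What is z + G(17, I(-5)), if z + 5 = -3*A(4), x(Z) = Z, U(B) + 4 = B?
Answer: 289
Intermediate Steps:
U(B) = -4 + B
A(q) = 2 (A(q) = -4 + 6 = 2)
z = -11 (z = -5 - 3*2 = -5 - 6 = -11)
I(k) = k²
G(h, w) = -5*w + h*w (G(h, w) = w*h - 5*w = h*w - 5*w = -5*w + h*w)
z + G(17, I(-5)) = -11 + (-5)²*(-5 + 17) = -11 + 25*12 = -11 + 300 = 289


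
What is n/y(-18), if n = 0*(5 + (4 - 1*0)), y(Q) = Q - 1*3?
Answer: 0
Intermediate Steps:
y(Q) = -3 + Q (y(Q) = Q - 3 = -3 + Q)
n = 0 (n = 0*(5 + (4 + 0)) = 0*(5 + 4) = 0*9 = 0)
n/y(-18) = 0/(-3 - 18) = 0/(-21) = -1/21*0 = 0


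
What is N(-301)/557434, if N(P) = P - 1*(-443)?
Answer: 71/278717 ≈ 0.00025474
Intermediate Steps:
N(P) = 443 + P (N(P) = P + 443 = 443 + P)
N(-301)/557434 = (443 - 301)/557434 = 142*(1/557434) = 71/278717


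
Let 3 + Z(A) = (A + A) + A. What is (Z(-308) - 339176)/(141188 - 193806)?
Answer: 340103/52618 ≈ 6.4636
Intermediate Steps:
Z(A) = -3 + 3*A (Z(A) = -3 + ((A + A) + A) = -3 + (2*A + A) = -3 + 3*A)
(Z(-308) - 339176)/(141188 - 193806) = ((-3 + 3*(-308)) - 339176)/(141188 - 193806) = ((-3 - 924) - 339176)/(-52618) = (-927 - 339176)*(-1/52618) = -340103*(-1/52618) = 340103/52618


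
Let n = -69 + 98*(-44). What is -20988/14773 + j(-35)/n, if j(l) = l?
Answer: -8311943/5883683 ≈ -1.4127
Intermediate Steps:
n = -4381 (n = -69 - 4312 = -4381)
-20988/14773 + j(-35)/n = -20988/14773 - 35/(-4381) = -20988*1/14773 - 35*(-1/4381) = -1908/1343 + 35/4381 = -8311943/5883683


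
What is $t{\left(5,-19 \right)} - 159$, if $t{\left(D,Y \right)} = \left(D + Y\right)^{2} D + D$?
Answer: $826$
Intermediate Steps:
$t{\left(D,Y \right)} = D + D \left(D + Y\right)^{2}$ ($t{\left(D,Y \right)} = D \left(D + Y\right)^{2} + D = D + D \left(D + Y\right)^{2}$)
$t{\left(5,-19 \right)} - 159 = 5 \left(1 + \left(5 - 19\right)^{2}\right) - 159 = 5 \left(1 + \left(-14\right)^{2}\right) - 159 = 5 \left(1 + 196\right) - 159 = 5 \cdot 197 - 159 = 985 - 159 = 826$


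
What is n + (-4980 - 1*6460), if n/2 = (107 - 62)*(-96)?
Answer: -20080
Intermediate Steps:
n = -8640 (n = 2*((107 - 62)*(-96)) = 2*(45*(-96)) = 2*(-4320) = -8640)
n + (-4980 - 1*6460) = -8640 + (-4980 - 1*6460) = -8640 + (-4980 - 6460) = -8640 - 11440 = -20080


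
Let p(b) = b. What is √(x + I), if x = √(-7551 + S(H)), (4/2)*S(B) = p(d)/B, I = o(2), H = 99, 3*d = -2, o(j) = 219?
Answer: √(238491 + 22*I*√18501846)/33 ≈ 15.077 + 2.8818*I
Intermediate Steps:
d = -⅔ (d = (⅓)*(-2) = -⅔ ≈ -0.66667)
I = 219
S(B) = -1/(3*B) (S(B) = (-2/(3*B))/2 = -1/(3*B))
x = 2*I*√18501846/99 (x = √(-7551 - ⅓/99) = √(-7551 - ⅓*1/99) = √(-7551 - 1/297) = √(-2242648/297) = 2*I*√18501846/99 ≈ 86.896*I)
√(x + I) = √(2*I*√18501846/99 + 219) = √(219 + 2*I*√18501846/99)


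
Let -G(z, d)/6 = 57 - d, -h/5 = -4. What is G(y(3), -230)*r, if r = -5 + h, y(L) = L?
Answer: -25830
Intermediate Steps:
h = 20 (h = -5*(-4) = 20)
G(z, d) = -342 + 6*d (G(z, d) = -6*(57 - d) = -342 + 6*d)
r = 15 (r = -5 + 20 = 15)
G(y(3), -230)*r = (-342 + 6*(-230))*15 = (-342 - 1380)*15 = -1722*15 = -25830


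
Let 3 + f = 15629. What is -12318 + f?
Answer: 3308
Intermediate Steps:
f = 15626 (f = -3 + 15629 = 15626)
-12318 + f = -12318 + 15626 = 3308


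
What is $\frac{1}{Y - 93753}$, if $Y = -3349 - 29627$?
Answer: $- \frac{1}{126729} \approx -7.8908 \cdot 10^{-6}$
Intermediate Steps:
$Y = -32976$
$\frac{1}{Y - 93753} = \frac{1}{-32976 - 93753} = \frac{1}{-126729} = - \frac{1}{126729}$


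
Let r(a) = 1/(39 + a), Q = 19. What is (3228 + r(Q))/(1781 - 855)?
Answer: 187225/53708 ≈ 3.4860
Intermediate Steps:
(3228 + r(Q))/(1781 - 855) = (3228 + 1/(39 + 19))/(1781 - 855) = (3228 + 1/58)/926 = (3228 + 1/58)*(1/926) = (187225/58)*(1/926) = 187225/53708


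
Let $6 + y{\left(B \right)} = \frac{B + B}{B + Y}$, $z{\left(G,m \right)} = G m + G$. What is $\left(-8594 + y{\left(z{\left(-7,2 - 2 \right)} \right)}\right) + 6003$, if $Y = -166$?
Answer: $- \frac{449267}{173} \approx -2596.9$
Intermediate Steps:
$z{\left(G,m \right)} = G + G m$
$y{\left(B \right)} = -6 + \frac{2 B}{-166 + B}$ ($y{\left(B \right)} = -6 + \frac{B + B}{B - 166} = -6 + \frac{2 B}{-166 + B}$)
$\left(-8594 + y{\left(z{\left(-7,2 - 2 \right)} \right)}\right) + 6003 = \left(-8594 + \frac{4 \left(249 - - 7 \left(1 + \left(2 - 2\right)\right)\right)}{-166 - 7 \left(1 + \left(2 - 2\right)\right)}\right) + 6003 = \left(-8594 + \frac{4 \left(249 - - 7 \left(1 + 0\right)\right)}{-166 - 7 \left(1 + 0\right)}\right) + 6003 = \left(-8594 + \frac{4 \left(249 - \left(-7\right) 1\right)}{-166 - 7}\right) + 6003 = \left(-8594 + \frac{4 \left(249 - -7\right)}{-166 - 7}\right) + 6003 = \left(-8594 + \frac{4 \left(249 + 7\right)}{-173}\right) + 6003 = \left(-8594 + 4 \left(- \frac{1}{173}\right) 256\right) + 6003 = \left(-8594 - \frac{1024}{173}\right) + 6003 = - \frac{1487786}{173} + 6003 = - \frac{449267}{173}$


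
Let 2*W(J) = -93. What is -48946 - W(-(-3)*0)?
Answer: -97799/2 ≈ -48900.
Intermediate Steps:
W(J) = -93/2 (W(J) = (1/2)*(-93) = -93/2)
-48946 - W(-(-3)*0) = -48946 - 1*(-93/2) = -48946 + 93/2 = -97799/2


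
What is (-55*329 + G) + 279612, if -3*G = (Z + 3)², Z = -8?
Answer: 784526/3 ≈ 2.6151e+5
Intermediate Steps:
G = -25/3 (G = -(-8 + 3)²/3 = -⅓*(-5)² = -⅓*25 = -25/3 ≈ -8.3333)
(-55*329 + G) + 279612 = (-55*329 - 25/3) + 279612 = (-18095 - 25/3) + 279612 = -54310/3 + 279612 = 784526/3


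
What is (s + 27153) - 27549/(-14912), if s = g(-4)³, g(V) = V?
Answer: 403978717/14912 ≈ 27091.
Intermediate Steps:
s = -64 (s = (-4)³ = -64)
(s + 27153) - 27549/(-14912) = (-64 + 27153) - 27549/(-14912) = 27089 - 27549*(-1/14912) = 27089 + 27549/14912 = 403978717/14912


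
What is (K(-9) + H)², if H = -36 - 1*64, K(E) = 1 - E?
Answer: 8100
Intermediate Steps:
H = -100 (H = -36 - 64 = -100)
(K(-9) + H)² = ((1 - 1*(-9)) - 100)² = ((1 + 9) - 100)² = (10 - 100)² = (-90)² = 8100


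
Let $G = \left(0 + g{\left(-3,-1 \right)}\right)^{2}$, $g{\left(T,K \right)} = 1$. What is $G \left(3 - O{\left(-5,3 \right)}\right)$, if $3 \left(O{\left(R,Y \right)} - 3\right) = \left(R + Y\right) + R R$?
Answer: $- \frac{23}{3} \approx -7.6667$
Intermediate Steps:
$O{\left(R,Y \right)} = 3 + \frac{R}{3} + \frac{Y}{3} + \frac{R^{2}}{3}$ ($O{\left(R,Y \right)} = 3 + \frac{\left(R + Y\right) + R R}{3} = 3 + \frac{\left(R + Y\right) + R^{2}}{3} = 3 + \frac{R + Y + R^{2}}{3} = 3 + \left(\frac{R}{3} + \frac{Y}{3} + \frac{R^{2}}{3}\right) = 3 + \frac{R}{3} + \frac{Y}{3} + \frac{R^{2}}{3}$)
$G = 1$ ($G = \left(0 + 1\right)^{2} = 1^{2} = 1$)
$G \left(3 - O{\left(-5,3 \right)}\right) = 1 \left(3 - \left(3 + \frac{1}{3} \left(-5\right) + \frac{1}{3} \cdot 3 + \frac{\left(-5\right)^{2}}{3}\right)\right) = 1 \left(3 - \left(3 - \frac{5}{3} + 1 + \frac{1}{3} \cdot 25\right)\right) = 1 \left(3 - \left(3 - \frac{5}{3} + 1 + \frac{25}{3}\right)\right) = 1 \left(3 - \frac{32}{3}\right) = 1 \left(- \frac{23}{3}\right) = - \frac{23}{3}$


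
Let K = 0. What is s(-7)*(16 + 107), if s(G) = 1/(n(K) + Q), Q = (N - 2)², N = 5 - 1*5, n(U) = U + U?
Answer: 123/4 ≈ 30.750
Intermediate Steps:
n(U) = 2*U
N = 0 (N = 5 - 5 = 0)
Q = 4 (Q = (0 - 2)² = (-2)² = 4)
s(G) = ¼ (s(G) = 1/(2*0 + 4) = 1/(0 + 4) = 1/4 = ¼)
s(-7)*(16 + 107) = (16 + 107)/4 = (¼)*123 = 123/4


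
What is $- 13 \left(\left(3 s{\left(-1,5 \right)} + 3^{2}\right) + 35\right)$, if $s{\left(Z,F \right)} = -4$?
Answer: $-416$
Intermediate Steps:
$- 13 \left(\left(3 s{\left(-1,5 \right)} + 3^{2}\right) + 35\right) = - 13 \left(\left(3 \left(-4\right) + 3^{2}\right) + 35\right) = - 13 \left(\left(-12 + 9\right) + 35\right) = - 13 \left(-3 + 35\right) = \left(-13\right) 32 = -416$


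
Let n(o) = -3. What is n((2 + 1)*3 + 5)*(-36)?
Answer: 108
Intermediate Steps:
n((2 + 1)*3 + 5)*(-36) = -3*(-36) = 108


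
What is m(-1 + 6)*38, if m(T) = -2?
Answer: -76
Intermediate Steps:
m(-1 + 6)*38 = -2*38 = -76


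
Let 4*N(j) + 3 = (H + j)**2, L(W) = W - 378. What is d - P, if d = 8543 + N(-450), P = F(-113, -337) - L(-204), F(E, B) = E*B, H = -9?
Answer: 45099/2 ≈ 22550.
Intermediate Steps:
L(W) = -378 + W
N(j) = -3/4 + (-9 + j)**2/4
F(E, B) = B*E
P = 38663 (P = -337*(-113) - (-378 - 204) = 38081 - 1*(-582) = 38081 + 582 = 38663)
d = 122425/2 (d = 8543 + (-3/4 + (-9 - 450)**2/4) = 8543 + (-3/4 + (1/4)*(-459)**2) = 8543 + (-3/4 + (1/4)*210681) = 8543 + (-3/4 + 210681/4) = 8543 + 105339/2 = 122425/2 ≈ 61213.)
d - P = 122425/2 - 1*38663 = 122425/2 - 38663 = 45099/2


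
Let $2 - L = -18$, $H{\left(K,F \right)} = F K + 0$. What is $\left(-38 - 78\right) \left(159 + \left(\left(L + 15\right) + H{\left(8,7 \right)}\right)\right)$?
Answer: $-29000$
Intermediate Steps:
$H{\left(K,F \right)} = F K$
$L = 20$ ($L = 2 - -18 = 2 + 18 = 20$)
$\left(-38 - 78\right) \left(159 + \left(\left(L + 15\right) + H{\left(8,7 \right)}\right)\right) = \left(-38 - 78\right) \left(159 + \left(\left(20 + 15\right) + 7 \cdot 8\right)\right) = \left(-38 - 78\right) \left(159 + \left(35 + 56\right)\right) = - 116 \left(159 + 91\right) = \left(-116\right) 250 = -29000$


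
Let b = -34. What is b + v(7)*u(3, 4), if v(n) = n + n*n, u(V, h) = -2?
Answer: -146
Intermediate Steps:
v(n) = n + n²
b + v(7)*u(3, 4) = -34 + (7*(1 + 7))*(-2) = -34 + (7*8)*(-2) = -34 + 56*(-2) = -34 - 112 = -146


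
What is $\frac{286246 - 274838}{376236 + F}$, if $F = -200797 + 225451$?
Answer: $\frac{248}{8715} \approx 0.028457$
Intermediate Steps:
$F = 24654$
$\frac{286246 - 274838}{376236 + F} = \frac{286246 - 274838}{376236 + 24654} = \frac{11408}{400890} = 11408 \cdot \frac{1}{400890} = \frac{248}{8715}$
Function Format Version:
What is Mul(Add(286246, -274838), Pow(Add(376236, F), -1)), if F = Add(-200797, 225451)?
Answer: Rational(248, 8715) ≈ 0.028457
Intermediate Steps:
F = 24654
Mul(Add(286246, -274838), Pow(Add(376236, F), -1)) = Mul(Add(286246, -274838), Pow(Add(376236, 24654), -1)) = Mul(11408, Pow(400890, -1)) = Mul(11408, Rational(1, 400890)) = Rational(248, 8715)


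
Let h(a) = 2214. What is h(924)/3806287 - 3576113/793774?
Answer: -13609955006795/3021331657138 ≈ -4.5046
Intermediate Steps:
h(924)/3806287 - 3576113/793774 = 2214/3806287 - 3576113/793774 = -13609955006795/3021331657138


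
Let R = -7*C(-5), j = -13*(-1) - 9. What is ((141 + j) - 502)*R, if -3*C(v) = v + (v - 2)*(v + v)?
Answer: -54145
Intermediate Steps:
j = 4 (j = 13 - 9 = 4)
C(v) = -v/3 - 2*v*(-2 + v)/3 (C(v) = -(v + (v - 2)*(v + v))/3 = -(v + (-2 + v)*(2*v))/3 = -(v + 2*v*(-2 + v))/3 = -v/3 - 2*v*(-2 + v)/3)
R = 455/3 (R = -7*(-5)*(3 - 2*(-5))/3 = -7*(-5)*(3 + 10)/3 = -7*(-5)*13/3 = -7*(-65/3) = 455/3 ≈ 151.67)
((141 + j) - 502)*R = ((141 + 4) - 502)*(455/3) = (145 - 502)*(455/3) = -357*455/3 = -54145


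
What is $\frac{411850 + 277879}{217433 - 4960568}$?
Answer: $- \frac{689729}{4743135} \approx -0.14542$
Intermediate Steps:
$\frac{411850 + 277879}{217433 - 4960568} = \frac{689729}{-4743135} = 689729 \left(- \frac{1}{4743135}\right) = - \frac{689729}{4743135}$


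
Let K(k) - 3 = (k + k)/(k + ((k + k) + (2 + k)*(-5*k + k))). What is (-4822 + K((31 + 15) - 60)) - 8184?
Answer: -663151/51 ≈ -13003.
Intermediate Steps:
K(k) = 3 + 2*k/(3*k - 4*k*(2 + k)) (K(k) = 3 + (k + k)/(k + ((k + k) + (2 + k)*(-5*k + k))) = 3 + (2*k)/(k + (2*k + (2 + k)*(-4*k))) = 3 + (2*k)/(k + (2*k - 4*k*(2 + k))) = 3 + (2*k)/(3*k - 4*k*(2 + k)) = 3 + 2*k/(3*k - 4*k*(2 + k)))
(-4822 + K((31 + 15) - 60)) - 8184 = (-4822 + (13 + 12*((31 + 15) - 60))/(5 + 4*((31 + 15) - 60))) - 8184 = (-4822 + (13 + 12*(46 - 60))/(5 + 4*(46 - 60))) - 8184 = (-4822 + (13 + 12*(-14))/(5 + 4*(-14))) - 8184 = (-4822 + (13 - 168)/(5 - 56)) - 8184 = (-4822 - 155/(-51)) - 8184 = (-4822 - 1/51*(-155)) - 8184 = (-4822 + 155/51) - 8184 = -245767/51 - 8184 = -663151/51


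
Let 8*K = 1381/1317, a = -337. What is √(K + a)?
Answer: I*√9348727134/5268 ≈ 18.354*I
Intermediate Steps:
K = 1381/10536 (K = (1381/1317)/8 = (1381*(1/1317))/8 = (⅛)*(1381/1317) = 1381/10536 ≈ 0.13107)
√(K + a) = √(1381/10536 - 337) = √(-3549251/10536) = I*√9348727134/5268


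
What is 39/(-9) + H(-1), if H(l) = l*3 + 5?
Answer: -7/3 ≈ -2.3333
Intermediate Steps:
H(l) = 5 + 3*l (H(l) = 3*l + 5 = 5 + 3*l)
39/(-9) + H(-1) = 39/(-9) + (5 + 3*(-1)) = 39*(-1/9) + (5 - 3) = -13/3 + 2 = -7/3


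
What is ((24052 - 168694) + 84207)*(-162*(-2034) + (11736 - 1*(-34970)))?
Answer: -22736493090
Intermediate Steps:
((24052 - 168694) + 84207)*(-162*(-2034) + (11736 - 1*(-34970))) = (-144642 + 84207)*(329508 + (11736 + 34970)) = -60435*(329508 + 46706) = -60435*376214 = -22736493090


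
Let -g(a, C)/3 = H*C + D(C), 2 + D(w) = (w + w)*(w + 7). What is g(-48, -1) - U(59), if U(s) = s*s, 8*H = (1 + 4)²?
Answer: -27437/8 ≈ -3429.6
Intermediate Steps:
D(w) = -2 + 2*w*(7 + w) (D(w) = -2 + (w + w)*(w + 7) = -2 + (2*w)*(7 + w) = -2 + 2*w*(7 + w))
H = 25/8 (H = (1 + 4)²/8 = (⅛)*5² = (⅛)*25 = 25/8 ≈ 3.1250)
g(a, C) = 6 - 6*C² - 411*C/8 (g(a, C) = -3*(25*C/8 + (-2 + 2*C² + 14*C)) = -3*(-2 + 2*C² + 137*C/8) = 6 - 6*C² - 411*C/8)
U(s) = s²
g(-48, -1) - U(59) = (6 - 6*(-1)² - 411/8*(-1)) - 1*59² = (6 - 6*1 + 411/8) - 1*3481 = (6 - 6 + 411/8) - 3481 = 411/8 - 3481 = -27437/8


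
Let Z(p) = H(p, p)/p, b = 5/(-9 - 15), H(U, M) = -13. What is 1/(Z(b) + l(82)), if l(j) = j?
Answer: 5/722 ≈ 0.0069252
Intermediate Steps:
b = -5/24 (b = 5/(-24) = 5*(-1/24) = -5/24 ≈ -0.20833)
Z(p) = -13/p
1/(Z(b) + l(82)) = 1/(-13/(-5/24) + 82) = 1/(-13*(-24/5) + 82) = 1/(312/5 + 82) = 1/(722/5) = 5/722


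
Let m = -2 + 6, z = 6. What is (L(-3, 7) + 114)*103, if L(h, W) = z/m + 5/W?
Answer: 167581/14 ≈ 11970.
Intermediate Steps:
m = 4
L(h, W) = 3/2 + 5/W (L(h, W) = 6/4 + 5/W = 6*(¼) + 5/W = 3/2 + 5/W)
(L(-3, 7) + 114)*103 = ((3/2 + 5/7) + 114)*103 = (31/14 + 114)*103 = (1627/14)*103 = 167581/14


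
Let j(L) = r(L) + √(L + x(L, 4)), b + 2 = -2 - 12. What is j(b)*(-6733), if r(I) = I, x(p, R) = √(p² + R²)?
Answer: 107728 - 13466*√(-4 + √17) ≈ 1.0300e+5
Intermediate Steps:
x(p, R) = √(R² + p²)
b = -16 (b = -2 + (-2 - 12) = -2 - 14 = -16)
j(L) = L + √(L + √(16 + L²)) (j(L) = L + √(L + √(4² + L²)) = L + √(L + √(16 + L²)))
j(b)*(-6733) = (-16 + √(-16 + √(16 + (-16)²)))*(-6733) = (-16 + √(-16 + √(16 + 256)))*(-6733) = (-16 + √(-16 + √272))*(-6733) = (-16 + √(-16 + 4*√17))*(-6733) = 107728 - 6733*√(-16 + 4*√17)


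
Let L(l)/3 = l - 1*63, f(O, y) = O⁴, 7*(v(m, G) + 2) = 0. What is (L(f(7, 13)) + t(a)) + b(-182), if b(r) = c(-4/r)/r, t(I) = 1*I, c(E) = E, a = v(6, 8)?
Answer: 58066371/8281 ≈ 7012.0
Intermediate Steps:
v(m, G) = -2 (v(m, G) = -2 + (⅐)*0 = -2 + 0 = -2)
a = -2
t(I) = I
b(r) = -4/r² (b(r) = (-4/r)/r = -4/r²)
L(l) = -189 + 3*l (L(l) = 3*(l - 1*63) = 3*(l - 63) = 3*(-63 + l) = -189 + 3*l)
(L(f(7, 13)) + t(a)) + b(-182) = ((-189 + 3*7⁴) - 2) - 4/(-182)² = ((-189 + 3*2401) - 2) - 4*1/33124 = ((-189 + 7203) - 2) - 1/8281 = (7014 - 2) - 1/8281 = 7012 - 1/8281 = 58066371/8281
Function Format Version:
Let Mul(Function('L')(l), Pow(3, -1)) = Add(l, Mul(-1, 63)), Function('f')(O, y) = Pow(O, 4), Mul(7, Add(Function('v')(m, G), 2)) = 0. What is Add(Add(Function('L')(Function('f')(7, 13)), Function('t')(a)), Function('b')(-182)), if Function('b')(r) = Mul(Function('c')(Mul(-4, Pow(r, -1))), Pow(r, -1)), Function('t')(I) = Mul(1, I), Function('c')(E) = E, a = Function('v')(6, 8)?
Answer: Rational(58066371, 8281) ≈ 7012.0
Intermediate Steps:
Function('v')(m, G) = -2 (Function('v')(m, G) = Add(-2, Mul(Rational(1, 7), 0)) = Add(-2, 0) = -2)
a = -2
Function('t')(I) = I
Function('b')(r) = Mul(-4, Pow(r, -2)) (Function('b')(r) = Mul(Mul(-4, Pow(r, -1)), Pow(r, -1)) = Mul(-4, Pow(r, -2)))
Function('L')(l) = Add(-189, Mul(3, l)) (Function('L')(l) = Mul(3, Add(l, Mul(-1, 63))) = Mul(3, Add(l, -63)) = Mul(3, Add(-63, l)) = Add(-189, Mul(3, l)))
Add(Add(Function('L')(Function('f')(7, 13)), Function('t')(a)), Function('b')(-182)) = Add(Add(Add(-189, Mul(3, Pow(7, 4))), -2), Mul(-4, Pow(-182, -2))) = Add(Add(Add(-189, Mul(3, 2401)), -2), Mul(-4, Rational(1, 33124))) = Add(Add(Add(-189, 7203), -2), Rational(-1, 8281)) = Add(Add(7014, -2), Rational(-1, 8281)) = Add(7012, Rational(-1, 8281)) = Rational(58066371, 8281)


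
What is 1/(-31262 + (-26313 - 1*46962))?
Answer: -1/104537 ≈ -9.5660e-6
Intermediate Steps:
1/(-31262 + (-26313 - 1*46962)) = 1/(-31262 + (-26313 - 46962)) = 1/(-31262 - 73275) = 1/(-104537) = -1/104537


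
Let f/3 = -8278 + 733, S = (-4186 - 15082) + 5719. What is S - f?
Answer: 9086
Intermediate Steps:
S = -13549 (S = -19268 + 5719 = -13549)
f = -22635 (f = 3*(-8278 + 733) = 3*(-7545) = -22635)
S - f = -13549 - 1*(-22635) = -13549 + 22635 = 9086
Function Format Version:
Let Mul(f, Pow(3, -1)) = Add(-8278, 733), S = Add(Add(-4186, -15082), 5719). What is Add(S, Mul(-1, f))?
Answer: 9086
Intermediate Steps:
S = -13549 (S = Add(-19268, 5719) = -13549)
f = -22635 (f = Mul(3, Add(-8278, 733)) = Mul(3, -7545) = -22635)
Add(S, Mul(-1, f)) = Add(-13549, Mul(-1, -22635)) = Add(-13549, 22635) = 9086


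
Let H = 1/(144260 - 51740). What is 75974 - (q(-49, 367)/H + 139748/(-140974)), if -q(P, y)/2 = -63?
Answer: -816348363028/70487 ≈ -1.1582e+7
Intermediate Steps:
q(P, y) = 126 (q(P, y) = -2*(-63) = 126)
H = 1/92520 ≈ 1.0808e-5
75974 - (q(-49, 367)/H + 139748/(-140974)) = 75974 - (126/(1/92520) + 139748/(-140974)) = 75974 - (126*92520 + 139748*(-1/140974)) = 75974 - (11657520 - 69874/70487) = 75974 - 1*821703542366/70487 = 75974 - 821703542366/70487 = -816348363028/70487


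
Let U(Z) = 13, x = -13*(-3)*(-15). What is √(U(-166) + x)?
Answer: 2*I*√143 ≈ 23.917*I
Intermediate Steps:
x = -585 (x = 39*(-15) = -585)
√(U(-166) + x) = √(13 - 585) = √(-572) = 2*I*√143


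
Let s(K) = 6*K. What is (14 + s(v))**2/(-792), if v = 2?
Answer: -169/198 ≈ -0.85354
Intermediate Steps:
(14 + s(v))**2/(-792) = (14 + 6*2)**2/(-792) = (14 + 12)**2*(-1/792) = 26**2*(-1/792) = 676*(-1/792) = -169/198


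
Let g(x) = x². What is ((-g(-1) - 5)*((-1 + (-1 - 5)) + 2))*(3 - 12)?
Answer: -270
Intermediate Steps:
((-g(-1) - 5)*((-1 + (-1 - 5)) + 2))*(3 - 12) = ((-1*(-1)² - 5)*((-1 + (-1 - 5)) + 2))*(3 - 12) = ((-1*1 - 5)*((-1 - 6) + 2))*(-9) = ((-1 - 5)*(-7 + 2))*(-9) = -6*(-5)*(-9) = 30*(-9) = -270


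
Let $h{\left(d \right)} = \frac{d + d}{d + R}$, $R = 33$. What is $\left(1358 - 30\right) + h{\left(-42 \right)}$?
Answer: $\frac{4012}{3} \approx 1337.3$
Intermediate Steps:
$h{\left(d \right)} = \frac{2 d}{33 + d}$ ($h{\left(d \right)} = \frac{d + d}{d + 33} = \frac{2 d}{33 + d}$)
$\left(1358 - 30\right) + h{\left(-42 \right)} = \left(1358 - 30\right) + 2 \left(-42\right) \frac{1}{33 - 42} = 1328 + 2 \left(-42\right) \frac{1}{-9} = 1328 + 2 \left(-42\right) \left(- \frac{1}{9}\right) = 1328 + \frac{28}{3} = \frac{4012}{3}$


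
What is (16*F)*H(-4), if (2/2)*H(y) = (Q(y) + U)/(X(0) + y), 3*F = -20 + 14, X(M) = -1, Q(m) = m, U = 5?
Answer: 32/5 ≈ 6.4000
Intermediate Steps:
F = -2 (F = (-20 + 14)/3 = (⅓)*(-6) = -2)
H(y) = (5 + y)/(-1 + y) (H(y) = (y + 5)/(-1 + y) = (5 + y)/(-1 + y))
(16*F)*H(-4) = (16*(-2))*((5 - 4)/(-1 - 4)) = -32/(-5) = -(-32)/5 = -32*(-⅕) = 32/5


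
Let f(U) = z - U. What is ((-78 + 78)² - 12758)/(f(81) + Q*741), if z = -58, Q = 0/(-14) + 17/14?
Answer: -178612/10651 ≈ -16.770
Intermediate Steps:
Q = 17/14 (Q = 0*(-1/14) + 17*(1/14) = 0 + 17/14 = 17/14 ≈ 1.2143)
f(U) = -58 - U
((-78 + 78)² - 12758)/(f(81) + Q*741) = ((-78 + 78)² - 12758)/((-58 - 1*81) + (17/14)*741) = (0² - 12758)/((-58 - 81) + 12597/14) = (0 - 12758)/(-139 + 12597/14) = -12758/10651/14 = -12758*14/10651 = -178612/10651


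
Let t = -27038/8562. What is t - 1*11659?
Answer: -49925698/4281 ≈ -11662.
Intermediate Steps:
t = -13519/4281 (t = -27038*1/8562 = -13519/4281 ≈ -3.1579)
t - 1*11659 = -13519/4281 - 1*11659 = -13519/4281 - 11659 = -49925698/4281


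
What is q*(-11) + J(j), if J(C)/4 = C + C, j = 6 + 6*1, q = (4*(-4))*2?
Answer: 448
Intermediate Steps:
q = -32 (q = -16*2 = -32)
j = 12 (j = 6 + 6 = 12)
J(C) = 8*C (J(C) = 4*(C + C) = 4*(2*C) = 8*C)
q*(-11) + J(j) = -32*(-11) + 8*12 = 352 + 96 = 448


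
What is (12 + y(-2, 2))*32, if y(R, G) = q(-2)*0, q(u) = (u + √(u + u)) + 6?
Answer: 384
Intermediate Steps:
q(u) = 6 + u + √2*√u (q(u) = (u + √(2*u)) + 6 = (u + √2*√u) + 6 = 6 + u + √2*√u)
y(R, G) = 0 (y(R, G) = (6 - 2 + √2*√(-2))*0 = (6 - 2 + √2*(I*√2))*0 = (6 - 2 + 2*I)*0 = (4 + 2*I)*0 = 0)
(12 + y(-2, 2))*32 = (12 + 0)*32 = 12*32 = 384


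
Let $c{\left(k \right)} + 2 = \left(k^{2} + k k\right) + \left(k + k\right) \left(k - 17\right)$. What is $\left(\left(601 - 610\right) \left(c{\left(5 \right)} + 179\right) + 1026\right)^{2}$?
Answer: $3969$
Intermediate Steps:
$c{\left(k \right)} = -2 + 2 k^{2} + 2 k \left(-17 + k\right)$ ($c{\left(k \right)} = -2 + \left(\left(k^{2} + k k\right) + \left(k + k\right) \left(k - 17\right)\right) = -2 + \left(\left(k^{2} + k^{2}\right) + 2 k \left(-17 + k\right)\right) = -2 + \left(2 k^{2} + 2 k \left(-17 + k\right)\right) = -2 + 2 k^{2} + 2 k \left(-17 + k\right)$)
$\left(\left(601 - 610\right) \left(c{\left(5 \right)} + 179\right) + 1026\right)^{2} = \left(\left(601 - 610\right) \left(\left(-2 - 170 + 4 \cdot 5^{2}\right) + 179\right) + 1026\right)^{2} = \left(- 9 \left(\left(-2 - 170 + 4 \cdot 25\right) + 179\right) + 1026\right)^{2} = \left(- 9 \left(\left(-2 - 170 + 100\right) + 179\right) + 1026\right)^{2} = \left(- 9 \left(-72 + 179\right) + 1026\right)^{2} = \left(\left(-9\right) 107 + 1026\right)^{2} = \left(-963 + 1026\right)^{2} = 63^{2} = 3969$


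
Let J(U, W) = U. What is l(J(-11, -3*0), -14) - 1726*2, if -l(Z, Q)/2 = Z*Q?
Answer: -3760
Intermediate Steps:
l(Z, Q) = -2*Q*Z (l(Z, Q) = -2*Z*Q = -2*Q*Z)
l(J(-11, -3*0), -14) - 1726*2 = -2*(-14)*(-11) - 1726*2 = -308 - 3452 = -3760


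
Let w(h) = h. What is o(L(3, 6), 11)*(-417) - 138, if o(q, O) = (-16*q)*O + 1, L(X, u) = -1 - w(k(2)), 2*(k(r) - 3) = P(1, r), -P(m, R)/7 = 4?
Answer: 733365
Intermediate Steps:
P(m, R) = -28 (P(m, R) = -7*4 = -28)
k(r) = -11 (k(r) = 3 + (1/2)*(-28) = 3 - 14 = -11)
L(X, u) = 10 (L(X, u) = -1 - 1*(-11) = -1 + 11 = 10)
o(q, O) = 1 - 16*O*q (o(q, O) = -16*O*q + 1 = 1 - 16*O*q)
o(L(3, 6), 11)*(-417) - 138 = (1 - 16*11*10)*(-417) - 138 = (1 - 1760)*(-417) - 138 = -1759*(-417) - 138 = 733503 - 138 = 733365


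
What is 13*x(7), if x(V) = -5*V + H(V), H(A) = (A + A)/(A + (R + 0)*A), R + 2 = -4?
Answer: -2301/5 ≈ -460.20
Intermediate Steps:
R = -6 (R = -2 - 4 = -6)
H(A) = -⅖ (H(A) = (A + A)/(A + (-6 + 0)*A) = (2*A)/(A - 6*A) = (2*A)/((-5*A)) = (2*A)*(-1/(5*A)) = -⅖)
x(V) = -⅖ - 5*V (x(V) = -5*V - ⅖ = -⅖ - 5*V)
13*x(7) = 13*(-⅖ - 5*7) = 13*(-⅖ - 35) = 13*(-177/5) = -2301/5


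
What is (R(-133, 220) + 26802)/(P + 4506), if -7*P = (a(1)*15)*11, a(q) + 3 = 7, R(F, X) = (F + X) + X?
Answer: 189763/30882 ≈ 6.1448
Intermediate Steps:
R(F, X) = F + 2*X
a(q) = 4 (a(q) = -3 + 7 = 4)
P = -660/7 (P = -4*15*11/7 = -60*11/7 = -⅐*660 = -660/7 ≈ -94.286)
(R(-133, 220) + 26802)/(P + 4506) = ((-133 + 2*220) + 26802)/(-660/7 + 4506) = ((-133 + 440) + 26802)/(30882/7) = (307 + 26802)*(7/30882) = 27109*(7/30882) = 189763/30882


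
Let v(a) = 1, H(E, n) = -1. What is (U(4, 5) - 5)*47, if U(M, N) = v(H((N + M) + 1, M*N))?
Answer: -188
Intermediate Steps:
U(M, N) = 1
(U(4, 5) - 5)*47 = (1 - 5)*47 = -4*47 = -188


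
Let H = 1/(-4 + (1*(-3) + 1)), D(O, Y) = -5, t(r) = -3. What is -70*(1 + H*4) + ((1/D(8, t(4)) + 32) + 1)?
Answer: 142/15 ≈ 9.4667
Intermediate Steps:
H = -⅙ (H = 1/(-4 + (-3 + 1)) = 1/(-4 - 2) = 1/(-6) = -⅙ ≈ -0.16667)
-70*(1 + H*4) + ((1/D(8, t(4)) + 32) + 1) = -70*(1 - ⅙*4) + ((1/(-5) + 32) + 1) = -70*(1 - ⅔) + ((-⅕ + 32) + 1) = -70*⅓ + (159/5 + 1) = -70/3 + 164/5 = 142/15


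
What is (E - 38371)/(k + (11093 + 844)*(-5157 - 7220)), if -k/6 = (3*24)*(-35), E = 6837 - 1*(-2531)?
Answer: 29003/147729129 ≈ 0.00019633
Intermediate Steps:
E = 9368 (E = 6837 + 2531 = 9368)
k = 15120 (k = -6*3*24*(-35) = -432*(-35) = -6*(-2520) = 15120)
(E - 38371)/(k + (11093 + 844)*(-5157 - 7220)) = (9368 - 38371)/(15120 + (11093 + 844)*(-5157 - 7220)) = -29003/(15120 + 11937*(-12377)) = -29003/(15120 - 147744249) = -29003/(-147729129) = -29003*(-1/147729129) = 29003/147729129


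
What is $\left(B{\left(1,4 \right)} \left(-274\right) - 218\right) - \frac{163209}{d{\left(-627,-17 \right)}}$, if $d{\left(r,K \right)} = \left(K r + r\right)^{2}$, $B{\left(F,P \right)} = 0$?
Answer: $- \frac{7313302147}{33547008} \approx -218.0$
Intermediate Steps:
$d{\left(r,K \right)} = \left(r + K r\right)^{2}$
$\left(B{\left(1,4 \right)} \left(-274\right) - 218\right) - \frac{163209}{d{\left(-627,-17 \right)}} = \left(0 \left(-274\right) - 218\right) - \frac{163209}{\left(-627\right)^{2} \left(1 - 17\right)^{2}} = \left(0 - 218\right) - \frac{163209}{393129 \left(-16\right)^{2}} = -218 - \frac{163209}{393129 \cdot 256} = -218 - \frac{163209}{100641024} = -218 - \frac{54403}{33547008} = - \frac{7313302147}{33547008}$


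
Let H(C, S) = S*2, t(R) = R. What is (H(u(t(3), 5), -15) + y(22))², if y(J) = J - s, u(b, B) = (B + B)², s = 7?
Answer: 225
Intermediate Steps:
u(b, B) = 4*B² (u(b, B) = (2*B)² = 4*B²)
H(C, S) = 2*S
y(J) = -7 + J (y(J) = J - 1*7 = J - 7 = -7 + J)
(H(u(t(3), 5), -15) + y(22))² = (2*(-15) + (-7 + 22))² = (-30 + 15)² = (-15)² = 225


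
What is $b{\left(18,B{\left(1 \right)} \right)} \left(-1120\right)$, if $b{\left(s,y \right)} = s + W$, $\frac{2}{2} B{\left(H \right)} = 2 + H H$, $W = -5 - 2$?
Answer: $-12320$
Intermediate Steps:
$W = -7$
$B{\left(H \right)} = 2 + H^{2}$ ($B{\left(H \right)} = 2 + H H = 2 + H^{2}$)
$b{\left(s,y \right)} = -7 + s$ ($b{\left(s,y \right)} = s - 7 = -7 + s$)
$b{\left(18,B{\left(1 \right)} \right)} \left(-1120\right) = \left(-7 + 18\right) \left(-1120\right) = 11 \left(-1120\right) = -12320$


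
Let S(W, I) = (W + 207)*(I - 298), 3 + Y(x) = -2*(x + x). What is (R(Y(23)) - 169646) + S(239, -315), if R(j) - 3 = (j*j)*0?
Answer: -443041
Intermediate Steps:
Y(x) = -3 - 4*x (Y(x) = -3 - 2*(x + x) = -3 - 4*x)
S(W, I) = (-298 + I)*(207 + W) (S(W, I) = (207 + W)*(-298 + I) = (-298 + I)*(207 + W))
R(j) = 3 (R(j) = 3 + (j*j)*0 = 3 + j²*0 = 3 + 0 = 3)
(R(Y(23)) - 169646) + S(239, -315) = (3 - 169646) + (-61686 - 298*239 + 207*(-315) - 315*239) = -169643 + (-61686 - 71222 - 65205 - 75285) = -169643 - 273398 = -443041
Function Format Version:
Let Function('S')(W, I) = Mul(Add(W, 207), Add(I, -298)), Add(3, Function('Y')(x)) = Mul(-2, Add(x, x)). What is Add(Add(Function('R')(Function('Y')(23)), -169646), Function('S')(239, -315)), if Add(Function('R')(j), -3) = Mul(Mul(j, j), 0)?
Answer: -443041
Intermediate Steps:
Function('Y')(x) = Add(-3, Mul(-4, x)) (Function('Y')(x) = Add(-3, Mul(-2, Add(x, x))) = Add(-3, Mul(-2, Mul(2, x))) = Add(-3, Mul(-4, x)))
Function('S')(W, I) = Mul(Add(-298, I), Add(207, W)) (Function('S')(W, I) = Mul(Add(207, W), Add(-298, I)) = Mul(Add(-298, I), Add(207, W)))
Function('R')(j) = 3 (Function('R')(j) = Add(3, Mul(Mul(j, j), 0)) = Add(3, Mul(Pow(j, 2), 0)) = Add(3, 0) = 3)
Add(Add(Function('R')(Function('Y')(23)), -169646), Function('S')(239, -315)) = Add(Add(3, -169646), Add(-61686, Mul(-298, 239), Mul(207, -315), Mul(-315, 239))) = Add(-169643, Add(-61686, -71222, -65205, -75285)) = Add(-169643, -273398) = -443041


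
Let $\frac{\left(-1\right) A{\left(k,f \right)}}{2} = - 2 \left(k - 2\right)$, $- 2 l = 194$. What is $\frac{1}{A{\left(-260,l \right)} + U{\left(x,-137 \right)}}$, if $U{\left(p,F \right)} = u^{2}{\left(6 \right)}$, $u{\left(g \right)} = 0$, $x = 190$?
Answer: $- \frac{1}{1048} \approx -0.0009542$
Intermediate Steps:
$U{\left(p,F \right)} = 0$ ($U{\left(p,F \right)} = 0^{2} = 0$)
$l = -97$ ($l = \left(- \frac{1}{2}\right) 194 = -97$)
$A{\left(k,f \right)} = -8 + 4 k$ ($A{\left(k,f \right)} = - 2 \left(- 2 \left(k - 2\right)\right) = - 2 \left(- 2 \left(-2 + k\right)\right) = - 2 \left(4 - 2 k\right) = -8 + 4 k$)
$\frac{1}{A{\left(-260,l \right)} + U{\left(x,-137 \right)}} = \frac{1}{\left(-8 + 4 \left(-260\right)\right) + 0} = \frac{1}{\left(-8 - 1040\right) + 0} = \frac{1}{-1048 + 0} = \frac{1}{-1048} = - \frac{1}{1048}$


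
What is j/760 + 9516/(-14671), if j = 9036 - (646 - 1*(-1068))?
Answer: 50094451/5574980 ≈ 8.9856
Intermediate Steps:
j = 7322 (j = 9036 - (646 + 1068) = 9036 - 1*1714 = 9036 - 1714 = 7322)
j/760 + 9516/(-14671) = 7322/760 + 9516/(-14671) = 7322*(1/760) + 9516*(-1/14671) = 3661/380 - 9516/14671 = 50094451/5574980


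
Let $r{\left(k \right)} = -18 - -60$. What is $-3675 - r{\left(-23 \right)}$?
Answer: $-3717$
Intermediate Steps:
$r{\left(k \right)} = 42$ ($r{\left(k \right)} = -18 + 60 = 42$)
$-3675 - r{\left(-23 \right)} = -3675 - 42 = -3717$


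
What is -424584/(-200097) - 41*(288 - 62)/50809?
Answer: 2190954406/1129636497 ≈ 1.9395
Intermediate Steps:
-424584/(-200097) - 41*(288 - 62)/50809 = -424584*(-1/200097) - 41*226*(1/50809) = 47176/22233 - 9266*1/50809 = 47176/22233 - 9266/50809 = 2190954406/1129636497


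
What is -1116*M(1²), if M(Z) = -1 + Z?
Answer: 0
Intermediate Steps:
-1116*M(1²) = -1116*(-1 + 1²) = -1116*(-1 + 1) = -1116*0 = 0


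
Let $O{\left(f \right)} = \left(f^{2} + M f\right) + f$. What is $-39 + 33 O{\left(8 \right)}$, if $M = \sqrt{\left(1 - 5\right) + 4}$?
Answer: $2337$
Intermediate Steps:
$M = 0$ ($M = \sqrt{\left(1 - 5\right) + 4} = \sqrt{-4 + 4} = \sqrt{0} = 0$)
$O{\left(f \right)} = f + f^{2}$ ($O{\left(f \right)} = \left(f^{2} + 0 f\right) + f = \left(f^{2} + 0\right) + f = f^{2} + f = f + f^{2}$)
$-39 + 33 O{\left(8 \right)} = -39 + 33 \cdot 8 \left(1 + 8\right) = -39 + 33 \cdot 8 \cdot 9 = -39 + 33 \cdot 72 = -39 + 2376 = 2337$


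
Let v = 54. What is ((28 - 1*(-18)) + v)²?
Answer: 10000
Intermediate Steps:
((28 - 1*(-18)) + v)² = ((28 - 1*(-18)) + 54)² = ((28 + 18) + 54)² = (46 + 54)² = 100² = 10000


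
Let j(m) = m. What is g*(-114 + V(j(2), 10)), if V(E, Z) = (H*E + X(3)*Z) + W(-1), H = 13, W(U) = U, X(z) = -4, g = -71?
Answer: 9159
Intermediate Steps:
V(E, Z) = -1 - 4*Z + 13*E (V(E, Z) = (13*E - 4*Z) - 1 = (-4*Z + 13*E) - 1 = -1 - 4*Z + 13*E)
g*(-114 + V(j(2), 10)) = -71*(-114 + (-1 - 4*10 + 13*2)) = -71*(-114 + (-1 - 40 + 26)) = -71*(-114 - 15) = -71*(-129) = 9159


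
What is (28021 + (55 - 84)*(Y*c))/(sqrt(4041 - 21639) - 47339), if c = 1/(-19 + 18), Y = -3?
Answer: -1322367626/2240998519 - 27934*I*sqrt(17598)/2240998519 ≈ -0.59008 - 0.0016536*I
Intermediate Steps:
c = -1 (c = 1/(-1) = -1)
(28021 + (55 - 84)*(Y*c))/(sqrt(4041 - 21639) - 47339) = (28021 + (55 - 84)*(-3*(-1)))/(sqrt(4041 - 21639) - 47339) = (28021 - 29*3)/(sqrt(-17598) - 47339) = (28021 - 87)/(I*sqrt(17598) - 47339) = 27934/(-47339 + I*sqrt(17598))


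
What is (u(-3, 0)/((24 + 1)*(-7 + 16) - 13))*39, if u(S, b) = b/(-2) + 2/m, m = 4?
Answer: 39/424 ≈ 0.091981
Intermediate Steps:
u(S, b) = ½ - b/2 (u(S, b) = b/(-2) + 2/4 = b*(-½) + 2*(¼) = -b/2 + ½ = ½ - b/2)
(u(-3, 0)/((24 + 1)*(-7 + 16) - 13))*39 = ((½ - ½*0)/((24 + 1)*(-7 + 16) - 13))*39 = ((½ + 0)/(25*9 - 13))*39 = (1/(2*(225 - 13)))*39 = ((½)/212)*39 = ((½)*(1/212))*39 = (1/424)*39 = 39/424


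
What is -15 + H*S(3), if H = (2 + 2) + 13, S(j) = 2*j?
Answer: 87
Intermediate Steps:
H = 17 (H = 4 + 13 = 17)
-15 + H*S(3) = -15 + 17*(2*3) = -15 + 17*6 = -15 + 102 = 87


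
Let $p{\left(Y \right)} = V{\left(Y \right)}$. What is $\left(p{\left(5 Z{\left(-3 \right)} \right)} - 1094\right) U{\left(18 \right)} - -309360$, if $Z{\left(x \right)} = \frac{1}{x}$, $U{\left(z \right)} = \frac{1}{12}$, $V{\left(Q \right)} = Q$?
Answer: $\frac{11133673}{36} \approx 3.0927 \cdot 10^{5}$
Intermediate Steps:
$U{\left(z \right)} = \frac{1}{12}$
$p{\left(Y \right)} = Y$
$\left(p{\left(5 Z{\left(-3 \right)} \right)} - 1094\right) U{\left(18 \right)} - -309360 = \left(\frac{5}{-3} - 1094\right) \frac{1}{12} - -309360 = \left(5 \left(- \frac{1}{3}\right) - 1094\right) \frac{1}{12} + 309360 = \left(- \frac{5}{3} - 1094\right) \frac{1}{12} + 309360 = \left(- \frac{3287}{3}\right) \frac{1}{12} + 309360 = - \frac{3287}{36} + 309360 = \frac{11133673}{36}$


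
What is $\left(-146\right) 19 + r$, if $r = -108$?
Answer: $-2882$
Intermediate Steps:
$\left(-146\right) 19 + r = \left(-146\right) 19 - 108 = -2774 - 108 = -2882$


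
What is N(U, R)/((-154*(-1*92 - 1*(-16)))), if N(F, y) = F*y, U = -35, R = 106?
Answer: -265/836 ≈ -0.31699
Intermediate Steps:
N(U, R)/((-154*(-1*92 - 1*(-16)))) = (-35*106)/((-154*(-1*92 - 1*(-16)))) = -3710*(-1/(154*(-92 + 16))) = -3710/((-154*(-76))) = -3710/11704 = -3710*1/11704 = -265/836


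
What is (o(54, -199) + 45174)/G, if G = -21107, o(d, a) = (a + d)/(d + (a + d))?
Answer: -4110979/1920737 ≈ -2.1403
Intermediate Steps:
o(d, a) = (a + d)/(a + 2*d)
(o(54, -199) + 45174)/G = ((-199 + 54)/(-199 + 2*54) + 45174)/(-21107) = (-145/(-199 + 108) + 45174)*(-1/21107) = (-145/(-91) + 45174)*(-1/21107) = (-1/91*(-145) + 45174)*(-1/21107) = (145/91 + 45174)*(-1/21107) = (4110979/91)*(-1/21107) = -4110979/1920737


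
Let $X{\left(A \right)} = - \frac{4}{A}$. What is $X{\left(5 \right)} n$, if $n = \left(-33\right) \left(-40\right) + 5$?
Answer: $-1060$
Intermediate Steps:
$n = 1325$ ($n = 1320 + 5 = 1325$)
$X{\left(5 \right)} n = - \frac{4}{5} \cdot 1325 = \left(-4\right) \frac{1}{5} \cdot 1325 = \left(- \frac{4}{5}\right) 1325 = -1060$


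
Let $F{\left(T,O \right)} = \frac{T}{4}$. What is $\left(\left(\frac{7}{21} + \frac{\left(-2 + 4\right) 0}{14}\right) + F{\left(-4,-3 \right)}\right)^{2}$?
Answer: $\frac{4}{9} \approx 0.44444$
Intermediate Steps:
$F{\left(T,O \right)} = \frac{T}{4}$ ($F{\left(T,O \right)} = T \frac{1}{4} = \frac{T}{4}$)
$\left(\left(\frac{7}{21} + \frac{\left(-2 + 4\right) 0}{14}\right) + F{\left(-4,-3 \right)}\right)^{2} = \left(\left(\frac{7}{21} + \frac{\left(-2 + 4\right) 0}{14}\right) + \frac{1}{4} \left(-4\right)\right)^{2} = \left(\left(7 \cdot \frac{1}{21} + 2 \cdot 0 \cdot \frac{1}{14}\right) - 1\right)^{2} = \left(\left(\frac{1}{3} + 0 \cdot \frac{1}{14}\right) - 1\right)^{2} = \left(\left(\frac{1}{3} + 0\right) - 1\right)^{2} = \left(\frac{1}{3} - 1\right)^{2} = \left(- \frac{2}{3}\right)^{2} = \frac{4}{9}$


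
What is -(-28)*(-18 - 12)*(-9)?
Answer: 7560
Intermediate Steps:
-(-28)*(-18 - 12)*(-9) = -(-28)*(-30*(-9)) = -(-28)*270 = -1*(-7560) = 7560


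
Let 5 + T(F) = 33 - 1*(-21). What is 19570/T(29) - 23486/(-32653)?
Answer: 640170024/1599997 ≈ 400.11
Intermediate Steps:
T(F) = 49 (T(F) = -5 + (33 - 1*(-21)) = -5 + (33 + 21) = -5 + 54 = 49)
19570/T(29) - 23486/(-32653) = 19570/49 - 23486/(-32653) = 19570*(1/49) - 23486*(-1/32653) = 19570/49 + 23486/32653 = 640170024/1599997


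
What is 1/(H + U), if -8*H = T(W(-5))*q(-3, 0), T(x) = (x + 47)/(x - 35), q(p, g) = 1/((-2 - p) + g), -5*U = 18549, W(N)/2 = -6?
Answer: -1880/6974249 ≈ -0.00026956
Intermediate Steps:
W(N) = -12 (W(N) = 2*(-6) = -12)
U = -18549/5 (U = -⅕*18549 = -18549/5 ≈ -3709.8)
q(p, g) = 1/(-2 + g - p)
T(x) = (47 + x)/(-35 + x)
H = 35/376 (H = -(47 - 12)/(-35 - 12)*(-1/(2 - 3 - 1*0))/8 = -35/(-47)*(-1/(2 - 3 + 0))/8 = -(-1/47*35)*(-1/(-1))/8 = -(-35)*(-1*(-1))/376 = -(-35)/376 = -⅛*(-35/47) = 35/376 ≈ 0.093085)
1/(H + U) = 1/(35/376 - 18549/5) = 1/(-6974249/1880) = -1880/6974249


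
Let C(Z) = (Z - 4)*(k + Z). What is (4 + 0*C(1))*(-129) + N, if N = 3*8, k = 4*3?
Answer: -492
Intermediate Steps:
k = 12
C(Z) = (-4 + Z)*(12 + Z) (C(Z) = (Z - 4)*(12 + Z) = (-4 + Z)*(12 + Z))
N = 24
(4 + 0*C(1))*(-129) + N = (4 + 0*(-48 + 1**2 + 8*1))*(-129) + 24 = (4 + 0*(-48 + 1 + 8))*(-129) + 24 = (4 + 0*(-39))*(-129) + 24 = (4 + 0)*(-129) + 24 = 4*(-129) + 24 = -516 + 24 = -492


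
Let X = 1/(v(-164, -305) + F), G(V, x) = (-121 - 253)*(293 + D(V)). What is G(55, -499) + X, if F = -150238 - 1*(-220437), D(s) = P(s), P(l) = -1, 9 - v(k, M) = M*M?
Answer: -2491798937/22817 ≈ -1.0921e+5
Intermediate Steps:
v(k, M) = 9 - M**2 (v(k, M) = 9 - M*M = 9 - M**2)
D(s) = -1
F = 70199 (F = -150238 + 220437 = 70199)
G(V, x) = -109208 (G(V, x) = (-121 - 253)*(293 - 1) = -374*292 = -109208)
X = -1/22817 (X = 1/((9 - 1*(-305)**2) + 70199) = 1/((9 - 1*93025) + 70199) = 1/((9 - 93025) + 70199) = 1/(-93016 + 70199) = 1/(-22817) = -1/22817 ≈ -4.3827e-5)
G(55, -499) + X = -109208 - 1/22817 = -2491798937/22817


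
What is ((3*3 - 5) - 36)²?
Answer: 1024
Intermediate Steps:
((3*3 - 5) - 36)² = ((9 - 5) - 36)² = (4 - 36)² = (-32)² = 1024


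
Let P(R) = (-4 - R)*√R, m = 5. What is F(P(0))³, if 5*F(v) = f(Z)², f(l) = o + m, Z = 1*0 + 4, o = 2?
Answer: 117649/125 ≈ 941.19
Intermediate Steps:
Z = 4 (Z = 0 + 4 = 4)
f(l) = 7 (f(l) = 2 + 5 = 7)
P(R) = √R*(-4 - R)
F(v) = 49/5 (F(v) = (⅕)*7² = (⅕)*49 = 49/5)
F(P(0))³ = (49/5)³ = 117649/125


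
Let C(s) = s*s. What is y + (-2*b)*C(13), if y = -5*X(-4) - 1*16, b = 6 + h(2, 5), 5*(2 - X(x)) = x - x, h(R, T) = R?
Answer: -2730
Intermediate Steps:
C(s) = s**2
X(x) = 2 (X(x) = 2 - (x - x)/5 = 2 - 1/5*0 = 2 + 0 = 2)
b = 8 (b = 6 + 2 = 8)
y = -26 (y = -5*2 - 1*16 = -10 - 16 = -26)
y + (-2*b)*C(13) = -26 - 2*8*13**2 = -26 - 16*169 = -26 - 2704 = -2730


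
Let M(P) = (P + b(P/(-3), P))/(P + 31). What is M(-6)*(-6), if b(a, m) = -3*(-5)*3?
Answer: -234/25 ≈ -9.3600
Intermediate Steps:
b(a, m) = 45 (b(a, m) = 15*3 = 45)
M(P) = (45 + P)/(31 + P) (M(P) = (P + 45)/(P + 31) = (45 + P)/(31 + P))
M(-6)*(-6) = ((45 - 6)/(31 - 6))*(-6) = (39/25)*(-6) = -234/25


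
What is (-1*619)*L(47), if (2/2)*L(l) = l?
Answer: -29093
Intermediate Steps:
L(l) = l
(-1*619)*L(47) = -1*619*47 = -619*47 = -29093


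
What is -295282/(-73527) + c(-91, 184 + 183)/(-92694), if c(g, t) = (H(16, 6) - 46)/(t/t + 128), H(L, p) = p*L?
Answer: 588473085997/146533502367 ≈ 4.0160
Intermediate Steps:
H(L, p) = L*p
c(g, t) = 50/129 (c(g, t) = (16*6 - 46)/(t/t + 128) = (96 - 46)/(1 + 128) = 50/129)
-295282/(-73527) + c(-91, 184 + 183)/(-92694) = -295282/(-73527) + (50/129)/(-92694) = -295282*(-1/73527) + (50/129)*(-1/92694) = 295282/73527 - 25/5978763 = 588473085997/146533502367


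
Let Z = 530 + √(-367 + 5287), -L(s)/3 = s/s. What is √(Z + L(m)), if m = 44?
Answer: √(527 + 2*√1230) ≈ 24.436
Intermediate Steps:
L(s) = -3 (L(s) = -3*s/s = -3*1 = -3)
Z = 530 + 2*√1230 (Z = 530 + √4920 = 530 + 2*√1230 ≈ 600.14)
√(Z + L(m)) = √((530 + 2*√1230) - 3) = √(527 + 2*√1230)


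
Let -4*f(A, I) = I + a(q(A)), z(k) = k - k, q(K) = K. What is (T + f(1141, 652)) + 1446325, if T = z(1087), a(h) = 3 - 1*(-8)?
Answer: 5784637/4 ≈ 1.4462e+6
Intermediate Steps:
a(h) = 11 (a(h) = 3 + 8 = 11)
z(k) = 0
T = 0
f(A, I) = -11/4 - I/4 (f(A, I) = -(I + 11)/4 = -(11 + I)/4 = -11/4 - I/4)
(T + f(1141, 652)) + 1446325 = (0 + (-11/4 - ¼*652)) + 1446325 = (0 + (-11/4 - 163)) + 1446325 = (0 - 663/4) + 1446325 = -663/4 + 1446325 = 5784637/4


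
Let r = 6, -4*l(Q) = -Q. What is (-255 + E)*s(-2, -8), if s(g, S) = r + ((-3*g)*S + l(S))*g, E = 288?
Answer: 3498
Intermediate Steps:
l(Q) = Q/4 (l(Q) = -(-1)*Q/4 = Q/4)
s(g, S) = 6 + g*(S/4 - 3*S*g) (s(g, S) = 6 + ((-3*g)*S + S/4)*g = 6 + (-3*S*g + S/4)*g = 6 + (S/4 - 3*S*g)*g = 6 + g*(S/4 - 3*S*g))
(-255 + E)*s(-2, -8) = (-255 + 288)*(6 - 3*(-8)*(-2)² + (¼)*(-8)*(-2)) = 33*(6 - 3*(-8)*4 + 4) = 33*(6 + 96 + 4) = 33*106 = 3498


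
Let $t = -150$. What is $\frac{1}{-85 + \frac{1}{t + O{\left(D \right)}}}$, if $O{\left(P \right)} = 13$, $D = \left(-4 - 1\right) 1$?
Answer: $- \frac{137}{11646} \approx -0.011764$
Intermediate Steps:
$D = -5$ ($D = \left(-5\right) 1 = -5$)
$\frac{1}{-85 + \frac{1}{t + O{\left(D \right)}}} = \frac{1}{-85 + \frac{1}{-150 + 13}} = \frac{1}{-85 + \frac{1}{-137}} = \frac{1}{-85 - \frac{1}{137}} = \frac{1}{- \frac{11646}{137}} = - \frac{137}{11646}$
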